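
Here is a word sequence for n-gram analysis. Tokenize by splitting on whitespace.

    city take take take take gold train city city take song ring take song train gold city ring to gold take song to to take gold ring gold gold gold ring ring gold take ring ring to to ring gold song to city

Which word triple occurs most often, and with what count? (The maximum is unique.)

Trigram frequencies (highest first):
  take take take: 2
  city take take: 1
  take take gold: 1
  take gold train: 1
  gold train city: 1
  train city city: 1
  … (34 more, each ≤ 1)

"take take take", 2 times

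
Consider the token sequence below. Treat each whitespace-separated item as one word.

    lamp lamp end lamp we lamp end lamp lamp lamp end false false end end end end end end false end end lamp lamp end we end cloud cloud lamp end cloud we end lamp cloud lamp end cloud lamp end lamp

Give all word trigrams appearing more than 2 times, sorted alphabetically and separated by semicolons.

cloud lamp end; end end end; lamp end lamp; lamp lamp end

Trigram counts meeting the condition (more than 2 times):
  cloud lamp end: 3
  end end end: 4
  lamp end lamp: 3
  lamp lamp end: 3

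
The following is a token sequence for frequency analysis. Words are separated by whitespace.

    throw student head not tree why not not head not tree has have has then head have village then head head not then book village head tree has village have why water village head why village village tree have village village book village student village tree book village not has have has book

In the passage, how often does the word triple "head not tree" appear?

2

Scanning the 51 overlapping trigram windows for "head not tree":
  position 3–5: head not tree
  position 9–11: head not tree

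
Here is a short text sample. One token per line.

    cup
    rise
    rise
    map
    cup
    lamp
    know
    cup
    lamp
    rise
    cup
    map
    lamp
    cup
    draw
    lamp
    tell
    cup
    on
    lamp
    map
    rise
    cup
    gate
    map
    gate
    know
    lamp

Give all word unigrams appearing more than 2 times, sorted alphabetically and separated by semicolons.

Unigram counts meeting the condition (more than 2 times):
  cup: 7
  lamp: 6
  map: 4
  rise: 4

cup; lamp; map; rise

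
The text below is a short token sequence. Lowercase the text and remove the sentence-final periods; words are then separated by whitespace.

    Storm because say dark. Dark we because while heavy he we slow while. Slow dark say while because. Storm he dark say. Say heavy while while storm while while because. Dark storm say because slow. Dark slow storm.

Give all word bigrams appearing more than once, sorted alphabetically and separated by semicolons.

dark say; slow dark; while because; while while

Bigram counts meeting the condition (more than once):
  dark say: 2
  slow dark: 2
  while because: 2
  while while: 2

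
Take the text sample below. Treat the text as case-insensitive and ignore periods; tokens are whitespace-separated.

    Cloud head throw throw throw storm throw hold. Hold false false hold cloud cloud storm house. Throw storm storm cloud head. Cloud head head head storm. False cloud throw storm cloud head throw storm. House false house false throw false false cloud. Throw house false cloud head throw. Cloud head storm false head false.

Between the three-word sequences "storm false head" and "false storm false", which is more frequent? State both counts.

"storm false head" (1 vs 0)

"storm false head": 1 occurrence
"false storm false": 0 occurrences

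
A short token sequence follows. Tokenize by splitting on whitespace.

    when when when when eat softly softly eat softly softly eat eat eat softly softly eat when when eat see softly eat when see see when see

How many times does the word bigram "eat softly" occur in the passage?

3

Scanning the 26 overlapping bigram windows for "eat softly":
  position 5–6: eat softly
  position 8–9: eat softly
  position 13–14: eat softly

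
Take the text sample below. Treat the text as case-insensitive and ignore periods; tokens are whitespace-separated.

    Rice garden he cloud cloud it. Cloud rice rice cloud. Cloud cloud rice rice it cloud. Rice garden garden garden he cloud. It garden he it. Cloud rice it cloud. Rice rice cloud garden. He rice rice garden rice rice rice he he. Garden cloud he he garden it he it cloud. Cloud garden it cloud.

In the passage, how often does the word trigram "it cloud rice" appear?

4

Scanning the 54 overlapping trigram windows for "it cloud rice":
  position 6–8: it cloud rice
  position 15–17: it cloud rice
  position 26–28: it cloud rice
  position 29–31: it cloud rice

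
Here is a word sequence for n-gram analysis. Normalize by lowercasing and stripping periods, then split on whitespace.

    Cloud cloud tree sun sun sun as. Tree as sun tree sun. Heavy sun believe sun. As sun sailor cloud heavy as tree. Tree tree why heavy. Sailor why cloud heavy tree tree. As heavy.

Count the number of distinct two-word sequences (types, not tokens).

25

35 tokens → 34 bigram windows in total.
Repeated bigrams (each contributes count−1 duplicates):
  tree tree: 3
  as sun: 2
  as tree: 2
  cloud heavy: 2
  sun as: 2
  sun sun: 2
  tree as: 2
  tree sun: 2
9 duplicate windows → 34 − 9 = 25 distinct.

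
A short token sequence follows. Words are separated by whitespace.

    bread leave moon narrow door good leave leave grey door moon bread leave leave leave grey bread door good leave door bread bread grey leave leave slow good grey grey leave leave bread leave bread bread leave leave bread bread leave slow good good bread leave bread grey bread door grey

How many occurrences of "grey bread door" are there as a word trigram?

2

Scanning the 49 overlapping trigram windows for "grey bread door":
  position 16–18: grey bread door
  position 48–50: grey bread door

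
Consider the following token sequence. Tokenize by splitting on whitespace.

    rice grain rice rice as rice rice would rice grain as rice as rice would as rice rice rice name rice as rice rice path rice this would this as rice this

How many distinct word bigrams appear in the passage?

32 tokens → 31 bigram windows in total.
Repeated bigrams (each contributes count−1 duplicates):
  as rice: 6
  rice rice: 5
  rice as: 3
  rice grain: 2
  rice this: 2
  rice would: 2
14 duplicate windows → 31 − 14 = 17 distinct.

17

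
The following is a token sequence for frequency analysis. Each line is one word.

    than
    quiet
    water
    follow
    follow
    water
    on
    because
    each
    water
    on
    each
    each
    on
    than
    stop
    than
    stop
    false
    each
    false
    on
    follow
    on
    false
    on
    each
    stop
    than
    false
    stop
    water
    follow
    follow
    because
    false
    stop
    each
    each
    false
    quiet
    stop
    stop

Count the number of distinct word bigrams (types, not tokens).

32

43 tokens → 42 bigram windows in total.
Repeated bigrams (each contributes count−1 duplicates):
  each each: 2
  each false: 2
  false on: 2
  false stop: 2
  follow follow: 2
  on each: 2
  stop than: 2
  than stop: 2
  … (2 more repeated)
10 duplicate windows → 42 − 10 = 32 distinct.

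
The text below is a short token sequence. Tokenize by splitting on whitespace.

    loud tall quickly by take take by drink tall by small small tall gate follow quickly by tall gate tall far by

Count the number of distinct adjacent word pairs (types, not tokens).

22 tokens → 21 bigram windows in total.
Repeated bigrams (each contributes count−1 duplicates):
  quickly by: 2
  tall gate: 2
2 duplicate windows → 21 − 2 = 19 distinct.

19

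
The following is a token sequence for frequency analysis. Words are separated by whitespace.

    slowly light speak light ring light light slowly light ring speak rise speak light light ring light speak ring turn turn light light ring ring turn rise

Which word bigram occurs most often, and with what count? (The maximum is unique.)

"light ring", 4 times

Bigram frequencies (highest first):
  light ring: 4
  light light: 3
  slowly light: 2
  light speak: 2
  speak light: 2
  ring light: 2
  … (10 more, each ≤ 2)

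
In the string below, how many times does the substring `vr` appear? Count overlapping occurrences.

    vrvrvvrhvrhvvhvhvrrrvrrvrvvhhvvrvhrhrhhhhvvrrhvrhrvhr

Sliding a length-2 window over the 53 characters (52 positions):
  position 1–2: vr
  position 3–4: vr
  position 6–7: vr
  position 9–10: vr
  position 17–18: vr
  position 21–22: vr
  position 24–25: vr
  position 31–32: vr
  position 43–44: vr
  position 47–48: vr

10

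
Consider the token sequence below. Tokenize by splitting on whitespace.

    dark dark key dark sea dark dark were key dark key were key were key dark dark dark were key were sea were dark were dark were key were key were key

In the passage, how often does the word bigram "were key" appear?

Scanning the 31 overlapping bigram windows for "were key":
  position 8–9: were key
  position 12–13: were key
  position 14–15: were key
  position 19–20: were key
  position 27–28: were key
  position 29–30: were key
  position 31–32: were key

7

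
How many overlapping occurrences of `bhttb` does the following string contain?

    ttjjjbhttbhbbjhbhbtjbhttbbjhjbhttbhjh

Sliding a length-5 window over the 37 characters (33 positions):
  position 6–10: bhttb
  position 21–25: bhttb
  position 30–34: bhttb

3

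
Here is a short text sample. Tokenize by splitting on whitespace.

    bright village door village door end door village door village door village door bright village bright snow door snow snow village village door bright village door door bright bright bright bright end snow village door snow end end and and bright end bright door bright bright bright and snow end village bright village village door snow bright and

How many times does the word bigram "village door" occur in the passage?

Scanning the 57 overlapping bigram windows for "village door":
  position 2–3: village door
  position 4–5: village door
  position 8–9: village door
  position 10–11: village door
  position 12–13: village door
  position 22–23: village door
  position 25–26: village door
  position 34–35: village door
  position 54–55: village door

9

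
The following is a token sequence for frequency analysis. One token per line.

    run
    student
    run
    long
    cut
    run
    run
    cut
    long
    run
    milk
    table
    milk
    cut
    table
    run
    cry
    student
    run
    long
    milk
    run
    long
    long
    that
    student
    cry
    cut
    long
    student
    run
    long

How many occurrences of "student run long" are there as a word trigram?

3

Scanning the 30 overlapping trigram windows for "student run long":
  position 2–4: student run long
  position 18–20: student run long
  position 30–32: student run long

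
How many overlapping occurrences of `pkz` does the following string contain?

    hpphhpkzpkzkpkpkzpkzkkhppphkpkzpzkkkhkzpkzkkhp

Sliding a length-3 window over the 46 characters (44 positions):
  position 6–8: pkz
  position 9–11: pkz
  position 15–17: pkz
  position 18–20: pkz
  position 29–31: pkz
  position 40–42: pkz

6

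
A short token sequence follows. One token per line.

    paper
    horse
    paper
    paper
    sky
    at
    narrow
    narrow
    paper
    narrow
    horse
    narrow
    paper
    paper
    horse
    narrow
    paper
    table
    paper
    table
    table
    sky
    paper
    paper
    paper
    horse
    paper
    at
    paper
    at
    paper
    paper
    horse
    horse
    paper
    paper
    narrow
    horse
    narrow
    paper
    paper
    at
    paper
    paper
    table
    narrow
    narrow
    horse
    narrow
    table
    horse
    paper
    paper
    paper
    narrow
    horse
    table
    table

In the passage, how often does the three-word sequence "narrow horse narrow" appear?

Scanning the 56 overlapping trigram windows for "narrow horse narrow":
  position 10–12: narrow horse narrow
  position 37–39: narrow horse narrow
  position 47–49: narrow horse narrow

3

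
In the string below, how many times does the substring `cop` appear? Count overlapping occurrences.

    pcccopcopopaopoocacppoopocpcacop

3

Sliding a length-3 window over the 32 characters (30 positions):
  position 4–6: cop
  position 7–9: cop
  position 30–32: cop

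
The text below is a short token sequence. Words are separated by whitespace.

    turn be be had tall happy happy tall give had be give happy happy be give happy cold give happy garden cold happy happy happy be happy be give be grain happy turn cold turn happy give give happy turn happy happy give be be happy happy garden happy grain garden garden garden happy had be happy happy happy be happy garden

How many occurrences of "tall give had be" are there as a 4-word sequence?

1

Scanning the 59 overlapping 4-gram windows for "tall give had be":
  position 8–11: tall give had be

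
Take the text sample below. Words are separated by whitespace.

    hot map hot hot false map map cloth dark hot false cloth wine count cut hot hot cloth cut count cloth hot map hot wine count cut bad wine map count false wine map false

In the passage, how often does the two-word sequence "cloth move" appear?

Scanning the 34 overlapping bigram windows for "cloth move":
  (none found)

0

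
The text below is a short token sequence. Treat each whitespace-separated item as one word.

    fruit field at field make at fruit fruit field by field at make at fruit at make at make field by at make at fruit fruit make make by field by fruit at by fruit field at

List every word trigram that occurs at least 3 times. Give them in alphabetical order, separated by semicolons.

Trigram counts meeting the condition (at least 3 times):
  at make at: 3
  make at fruit: 3

at make at; make at fruit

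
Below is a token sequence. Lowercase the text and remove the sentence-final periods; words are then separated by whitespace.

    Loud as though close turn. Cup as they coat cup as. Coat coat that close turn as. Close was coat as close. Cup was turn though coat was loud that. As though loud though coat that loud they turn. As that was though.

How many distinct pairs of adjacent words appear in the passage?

35

43 tokens → 42 bigram windows in total.
Repeated bigrams (each contributes count−1 duplicates):
  as close: 2
  as though: 2
  close turn: 2
  coat that: 2
  cup as: 2
  though coat: 2
  turn as: 2
7 duplicate windows → 42 − 7 = 35 distinct.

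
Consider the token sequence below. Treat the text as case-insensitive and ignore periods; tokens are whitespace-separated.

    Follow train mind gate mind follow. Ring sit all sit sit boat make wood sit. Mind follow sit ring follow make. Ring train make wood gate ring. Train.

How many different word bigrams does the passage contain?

24

28 tokens → 27 bigram windows in total.
Repeated bigrams (each contributes count−1 duplicates):
  make wood: 2
  mind follow: 2
  ring train: 2
3 duplicate windows → 27 − 3 = 24 distinct.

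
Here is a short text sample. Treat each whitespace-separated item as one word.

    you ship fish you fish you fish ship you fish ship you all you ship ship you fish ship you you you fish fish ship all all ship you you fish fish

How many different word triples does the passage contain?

21

32 tokens → 30 trigram windows in total.
Repeated trigrams (each contributes count−1 duplicates):
  fish ship you: 3
  you fish ship: 3
  fish you fish: 2
  ship you fish: 2
  ship you you: 2
  you fish fish: 2
  you you fish: 2
9 duplicate windows → 30 − 9 = 21 distinct.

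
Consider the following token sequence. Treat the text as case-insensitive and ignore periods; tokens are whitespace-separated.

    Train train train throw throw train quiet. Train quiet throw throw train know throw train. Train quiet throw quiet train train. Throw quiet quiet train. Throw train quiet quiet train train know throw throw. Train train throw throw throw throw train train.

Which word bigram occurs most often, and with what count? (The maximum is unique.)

"train train", 7 times

Bigram frequencies (highest first):
  train train: 7
  throw throw: 6
  throw train: 6
  train throw: 4
  train quiet: 4
  quiet train: 4
  … (5 more, each ≤ 2)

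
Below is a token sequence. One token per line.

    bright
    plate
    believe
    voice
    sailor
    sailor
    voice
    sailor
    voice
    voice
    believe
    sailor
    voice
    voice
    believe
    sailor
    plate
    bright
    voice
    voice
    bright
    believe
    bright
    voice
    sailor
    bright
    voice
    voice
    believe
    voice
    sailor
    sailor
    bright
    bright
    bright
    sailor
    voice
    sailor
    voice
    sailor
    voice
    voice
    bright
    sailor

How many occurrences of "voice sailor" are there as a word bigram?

Scanning the 43 overlapping bigram windows for "voice sailor":
  position 4–5: voice sailor
  position 7–8: voice sailor
  position 24–25: voice sailor
  position 30–31: voice sailor
  position 37–38: voice sailor
  position 39–40: voice sailor

6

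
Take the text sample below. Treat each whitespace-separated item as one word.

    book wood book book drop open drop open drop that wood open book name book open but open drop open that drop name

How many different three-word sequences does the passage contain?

23 tokens → 21 trigram windows in total.
Repeated trigrams (each contributes count−1 duplicates):
  drop open drop: 2
  open drop open: 2
2 duplicate windows → 21 − 2 = 19 distinct.

19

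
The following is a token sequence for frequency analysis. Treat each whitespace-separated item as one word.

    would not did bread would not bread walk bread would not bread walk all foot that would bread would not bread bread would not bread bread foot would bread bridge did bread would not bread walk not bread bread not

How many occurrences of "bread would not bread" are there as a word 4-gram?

5

Scanning the 37 overlapping 4-gram windows for "bread would not bread":
  position 4–7: bread would not bread
  position 9–12: bread would not bread
  position 18–21: bread would not bread
  position 22–25: bread would not bread
  position 32–35: bread would not bread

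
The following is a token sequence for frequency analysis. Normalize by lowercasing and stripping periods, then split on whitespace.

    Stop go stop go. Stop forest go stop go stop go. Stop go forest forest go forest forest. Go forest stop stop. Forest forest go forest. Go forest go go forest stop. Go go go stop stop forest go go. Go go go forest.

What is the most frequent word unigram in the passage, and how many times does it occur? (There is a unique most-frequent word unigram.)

Unigram frequencies (highest first):
  go: 20
  forest: 13
  stop: 11

"go", 20 times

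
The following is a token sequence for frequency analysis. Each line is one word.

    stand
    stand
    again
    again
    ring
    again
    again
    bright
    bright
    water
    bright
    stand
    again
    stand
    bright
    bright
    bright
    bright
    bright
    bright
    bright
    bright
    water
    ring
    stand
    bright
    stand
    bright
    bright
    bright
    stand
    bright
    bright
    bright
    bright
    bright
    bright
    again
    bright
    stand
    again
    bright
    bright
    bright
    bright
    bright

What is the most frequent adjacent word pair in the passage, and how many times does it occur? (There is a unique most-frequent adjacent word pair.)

Bigram frequencies (highest first):
  bright bright: 19
  bright stand: 4
  stand bright: 4
  stand again: 3
  again bright: 3
  again again: 2
  … (9 more, each ≤ 2)

"bright bright", 19 times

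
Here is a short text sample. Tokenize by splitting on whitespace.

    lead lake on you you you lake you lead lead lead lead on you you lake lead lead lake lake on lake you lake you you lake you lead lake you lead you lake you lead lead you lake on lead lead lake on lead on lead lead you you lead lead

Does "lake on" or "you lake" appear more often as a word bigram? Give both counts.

"lake on": 4 occurrences
"you lake": 6 occurrences

"you lake" (6 vs 4)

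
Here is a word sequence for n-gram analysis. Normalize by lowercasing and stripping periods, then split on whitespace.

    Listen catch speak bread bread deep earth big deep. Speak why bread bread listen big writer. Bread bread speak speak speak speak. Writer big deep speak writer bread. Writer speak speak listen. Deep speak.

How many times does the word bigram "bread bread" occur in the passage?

Scanning the 33 overlapping bigram windows for "bread bread":
  position 4–5: bread bread
  position 12–13: bread bread
  position 17–18: bread bread

3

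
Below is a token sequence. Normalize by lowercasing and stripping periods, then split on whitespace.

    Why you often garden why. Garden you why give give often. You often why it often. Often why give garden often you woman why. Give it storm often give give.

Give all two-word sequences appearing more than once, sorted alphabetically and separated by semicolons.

give give; often why; often you; why give; you often

Bigram counts meeting the condition (more than once):
  give give: 2
  often why: 2
  often you: 2
  why give: 3
  you often: 2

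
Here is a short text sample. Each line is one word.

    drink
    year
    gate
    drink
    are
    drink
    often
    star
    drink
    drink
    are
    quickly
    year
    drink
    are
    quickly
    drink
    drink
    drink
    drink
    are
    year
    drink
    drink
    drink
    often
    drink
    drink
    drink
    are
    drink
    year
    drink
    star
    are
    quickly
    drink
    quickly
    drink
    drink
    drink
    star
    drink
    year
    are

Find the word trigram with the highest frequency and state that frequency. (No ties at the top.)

"drink drink drink", 5 times

Trigram frequencies (highest first):
  drink drink drink: 5
  drink drink are: 3
  drink are drink: 2
  drink are quickly: 2
  are quickly drink: 2
  quickly drink drink: 2
  … (27 more, each ≤ 1)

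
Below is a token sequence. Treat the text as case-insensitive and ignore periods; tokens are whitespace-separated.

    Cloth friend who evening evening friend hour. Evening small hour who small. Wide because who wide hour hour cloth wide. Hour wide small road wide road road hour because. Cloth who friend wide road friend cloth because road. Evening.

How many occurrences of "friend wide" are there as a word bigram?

1

Scanning the 38 overlapping bigram windows for "friend wide":
  position 32–33: friend wide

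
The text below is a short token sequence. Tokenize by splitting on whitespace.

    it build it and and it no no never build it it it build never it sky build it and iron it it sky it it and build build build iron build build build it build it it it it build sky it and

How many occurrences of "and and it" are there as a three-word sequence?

Scanning the 42 overlapping trigram windows for "and and it":
  position 4–6: and and it

1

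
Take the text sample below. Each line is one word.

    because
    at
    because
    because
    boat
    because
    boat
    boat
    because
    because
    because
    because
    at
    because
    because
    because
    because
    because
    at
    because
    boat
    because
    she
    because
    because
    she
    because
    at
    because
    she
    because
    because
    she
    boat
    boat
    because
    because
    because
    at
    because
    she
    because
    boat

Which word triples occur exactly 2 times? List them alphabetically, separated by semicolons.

Trigram counts meeting the condition (exactly 2 times):
  at because because: 2
  at because she: 2
  because because she: 2
  because boat because: 2
  boat because because: 2
  boat boat because: 2
  she because because: 2

at because because; at because she; because because she; because boat because; boat because because; boat boat because; she because because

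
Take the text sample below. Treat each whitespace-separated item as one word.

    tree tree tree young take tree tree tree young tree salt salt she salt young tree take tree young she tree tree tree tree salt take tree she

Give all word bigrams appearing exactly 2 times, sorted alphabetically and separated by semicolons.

tree salt; young tree

Bigram counts meeting the condition (exactly 2 times):
  tree salt: 2
  young tree: 2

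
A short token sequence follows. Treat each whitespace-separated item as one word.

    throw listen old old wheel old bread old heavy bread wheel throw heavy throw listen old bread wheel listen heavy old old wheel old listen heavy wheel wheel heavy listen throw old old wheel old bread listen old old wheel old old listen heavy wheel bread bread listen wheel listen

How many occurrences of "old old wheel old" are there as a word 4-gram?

Scanning the 47 overlapping 4-gram windows for "old old wheel old":
  position 3–6: old old wheel old
  position 21–24: old old wheel old
  position 32–35: old old wheel old
  position 38–41: old old wheel old

4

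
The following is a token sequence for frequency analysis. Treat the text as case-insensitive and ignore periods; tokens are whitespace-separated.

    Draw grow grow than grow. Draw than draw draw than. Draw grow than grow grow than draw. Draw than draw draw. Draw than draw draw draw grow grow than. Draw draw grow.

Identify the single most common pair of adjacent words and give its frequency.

"draw draw", 7 times

Bigram frequencies (highest first):
  draw draw: 7
  than draw: 6
  draw grow: 4
  grow than: 4
  draw than: 4
  grow grow: 3
  … (2 more, each ≤ 2)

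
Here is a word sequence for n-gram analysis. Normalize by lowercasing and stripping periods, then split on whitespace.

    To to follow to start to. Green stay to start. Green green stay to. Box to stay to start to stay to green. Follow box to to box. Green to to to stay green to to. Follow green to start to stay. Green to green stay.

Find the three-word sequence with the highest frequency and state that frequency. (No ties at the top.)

Trigram frequencies (highest first):
  to start to: 3
  to to follow: 2
  to green stay: 2
  green stay to: 2
  stay to start: 2
  to stay to: 2
  … (27 more, each ≤ 2)

"to start to", 3 times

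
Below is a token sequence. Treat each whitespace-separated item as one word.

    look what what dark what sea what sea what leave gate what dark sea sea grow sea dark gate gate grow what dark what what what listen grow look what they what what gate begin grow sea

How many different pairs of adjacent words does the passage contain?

37 tokens → 36 bigram windows in total.
Repeated bigrams (each contributes count−1 duplicates):
  what what: 4
  what dark: 3
  dark what: 2
  grow sea: 2
  look what: 2
  sea what: 2
  what sea: 2
10 duplicate windows → 36 − 10 = 26 distinct.

26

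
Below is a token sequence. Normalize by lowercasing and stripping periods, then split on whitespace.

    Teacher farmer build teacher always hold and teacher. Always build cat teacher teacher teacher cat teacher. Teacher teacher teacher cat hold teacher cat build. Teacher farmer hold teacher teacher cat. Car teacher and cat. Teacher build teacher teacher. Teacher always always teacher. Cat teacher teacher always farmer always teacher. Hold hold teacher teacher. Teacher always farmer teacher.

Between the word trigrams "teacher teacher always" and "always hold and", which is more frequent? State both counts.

"teacher teacher always" (3 vs 1)

"teacher teacher always": 3 occurrences
"always hold and": 1 occurrence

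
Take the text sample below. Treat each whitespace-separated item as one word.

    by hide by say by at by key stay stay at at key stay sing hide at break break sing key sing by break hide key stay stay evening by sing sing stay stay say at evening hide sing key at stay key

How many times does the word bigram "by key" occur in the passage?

1

Scanning the 42 overlapping bigram windows for "by key":
  position 7–8: by key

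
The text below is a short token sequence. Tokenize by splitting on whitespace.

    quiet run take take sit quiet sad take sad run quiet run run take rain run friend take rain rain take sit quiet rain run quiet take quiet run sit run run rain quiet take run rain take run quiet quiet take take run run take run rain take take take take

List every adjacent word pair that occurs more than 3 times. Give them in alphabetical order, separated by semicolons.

Bigram counts meeting the condition (more than 3 times):
  take run: 4
  take take: 5

take run; take take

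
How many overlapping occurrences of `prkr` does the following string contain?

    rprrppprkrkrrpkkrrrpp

1

Sliding a length-4 window over the 21 characters (18 positions):
  position 7–10: prkr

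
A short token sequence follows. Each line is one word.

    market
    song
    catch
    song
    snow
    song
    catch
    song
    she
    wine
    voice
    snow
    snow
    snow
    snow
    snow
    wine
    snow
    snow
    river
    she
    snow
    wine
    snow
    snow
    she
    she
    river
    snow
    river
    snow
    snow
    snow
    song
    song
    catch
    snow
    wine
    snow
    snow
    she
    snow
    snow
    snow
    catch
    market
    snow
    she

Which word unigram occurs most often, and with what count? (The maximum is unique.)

"snow", 22 times

Unigram frequencies (highest first):
  snow: 22
  song: 6
  she: 6
  catch: 4
  wine: 4
  river: 3
  … (2 more, each ≤ 2)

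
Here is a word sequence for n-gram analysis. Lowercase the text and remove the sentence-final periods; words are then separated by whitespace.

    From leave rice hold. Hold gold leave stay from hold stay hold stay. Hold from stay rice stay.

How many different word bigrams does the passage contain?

18 tokens → 17 bigram windows in total.
Repeated bigrams (each contributes count−1 duplicates):
  hold stay: 2
  stay hold: 2
2 duplicate windows → 17 − 2 = 15 distinct.

15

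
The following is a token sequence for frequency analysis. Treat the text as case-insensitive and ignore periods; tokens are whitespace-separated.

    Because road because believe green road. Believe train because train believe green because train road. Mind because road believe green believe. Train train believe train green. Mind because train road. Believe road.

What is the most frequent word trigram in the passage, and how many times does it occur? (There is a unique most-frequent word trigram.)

Trigram frequencies (highest first):
  because train road: 2
  because road because: 1
  road because believe: 1
  because believe green: 1
  believe green road: 1
  green road believe: 1
  … (23 more, each ≤ 1)

"because train road", 2 times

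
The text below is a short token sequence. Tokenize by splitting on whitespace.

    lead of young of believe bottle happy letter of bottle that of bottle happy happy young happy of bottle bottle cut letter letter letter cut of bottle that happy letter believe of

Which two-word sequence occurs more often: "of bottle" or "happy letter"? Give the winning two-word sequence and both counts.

"of bottle": 4 occurrences
"happy letter": 2 occurrences

"of bottle" (4 vs 2)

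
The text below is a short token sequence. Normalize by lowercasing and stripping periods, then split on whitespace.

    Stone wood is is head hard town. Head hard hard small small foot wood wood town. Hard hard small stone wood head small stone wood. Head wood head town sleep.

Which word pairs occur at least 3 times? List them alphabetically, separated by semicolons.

Bigram counts meeting the condition (at least 3 times):
  stone wood: 3
  wood head: 3

stone wood; wood head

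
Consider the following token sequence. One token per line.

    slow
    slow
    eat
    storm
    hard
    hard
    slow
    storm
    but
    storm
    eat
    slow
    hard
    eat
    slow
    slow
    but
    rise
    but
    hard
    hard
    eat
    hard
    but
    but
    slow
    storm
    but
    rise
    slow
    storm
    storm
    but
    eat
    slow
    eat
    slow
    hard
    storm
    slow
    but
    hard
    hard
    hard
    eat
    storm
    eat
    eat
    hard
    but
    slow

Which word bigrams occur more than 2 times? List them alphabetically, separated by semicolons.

eat slow; hard eat; hard hard; slow storm; storm but

Bigram counts meeting the condition (more than 2 times):
  eat slow: 4
  hard eat: 3
  hard hard: 4
  slow storm: 3
  storm but: 3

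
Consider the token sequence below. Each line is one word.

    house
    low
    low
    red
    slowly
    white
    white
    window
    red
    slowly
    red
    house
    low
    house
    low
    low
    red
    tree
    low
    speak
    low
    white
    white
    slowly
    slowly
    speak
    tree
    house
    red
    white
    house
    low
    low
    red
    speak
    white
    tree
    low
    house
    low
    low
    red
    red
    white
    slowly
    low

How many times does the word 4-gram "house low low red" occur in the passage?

4

Scanning the 43 overlapping 4-gram windows for "house low low red":
  position 1–4: house low low red
  position 14–17: house low low red
  position 31–34: house low low red
  position 39–42: house low low red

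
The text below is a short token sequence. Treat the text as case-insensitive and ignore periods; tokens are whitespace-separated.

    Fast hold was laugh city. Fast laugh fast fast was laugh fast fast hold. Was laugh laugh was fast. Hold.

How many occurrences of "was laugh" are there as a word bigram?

Scanning the 19 overlapping bigram windows for "was laugh":
  position 3–4: was laugh
  position 10–11: was laugh
  position 15–16: was laugh

3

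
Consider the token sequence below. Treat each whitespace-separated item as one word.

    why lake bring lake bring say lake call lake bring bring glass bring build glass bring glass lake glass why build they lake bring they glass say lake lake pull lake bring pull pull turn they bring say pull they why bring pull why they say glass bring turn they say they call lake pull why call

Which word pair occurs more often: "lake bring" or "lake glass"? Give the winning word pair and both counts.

"lake bring" (5 vs 1)

"lake bring": 5 occurrences
"lake glass": 1 occurrence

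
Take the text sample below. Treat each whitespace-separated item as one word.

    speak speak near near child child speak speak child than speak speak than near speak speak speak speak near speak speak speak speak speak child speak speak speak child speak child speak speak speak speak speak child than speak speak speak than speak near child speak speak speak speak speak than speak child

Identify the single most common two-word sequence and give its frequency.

"speak speak", 22 times

Bigram frequencies (highest first):
  speak speak: 22
  speak child: 6
  child speak: 5
  than speak: 4
  speak near: 3
  speak than: 3
  … (6 more, each ≤ 2)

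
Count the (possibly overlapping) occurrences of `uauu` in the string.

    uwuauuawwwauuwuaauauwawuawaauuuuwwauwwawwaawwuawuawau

1

Sliding a length-4 window over the 53 characters (50 positions):
  position 3–6: uauu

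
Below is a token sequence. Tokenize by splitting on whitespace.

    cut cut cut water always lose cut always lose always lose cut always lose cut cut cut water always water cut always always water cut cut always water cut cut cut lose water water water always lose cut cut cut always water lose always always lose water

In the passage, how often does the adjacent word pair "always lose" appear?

Scanning the 46 overlapping bigram windows for "always lose":
  position 5–6: always lose
  position 8–9: always lose
  position 10–11: always lose
  position 13–14: always lose
  position 36–37: always lose
  position 45–46: always lose

6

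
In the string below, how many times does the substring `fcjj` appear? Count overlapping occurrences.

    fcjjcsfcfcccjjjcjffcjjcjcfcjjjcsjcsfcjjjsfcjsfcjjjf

5

Sliding a length-4 window over the 51 characters (48 positions):
  position 1–4: fcjj
  position 19–22: fcjj
  position 26–29: fcjj
  position 36–39: fcjj
  position 46–49: fcjj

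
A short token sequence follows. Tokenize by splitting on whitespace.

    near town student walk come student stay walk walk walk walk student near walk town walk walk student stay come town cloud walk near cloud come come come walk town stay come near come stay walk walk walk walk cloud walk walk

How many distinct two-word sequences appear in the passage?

42 tokens → 41 bigram windows in total.
Repeated bigrams (each contributes count−1 duplicates):
  walk walk: 8
  cloud walk: 2
  come come: 2
  stay come: 2
  stay walk: 2
  student stay: 2
  walk student: 2
  walk town: 2
14 duplicate windows → 41 − 14 = 27 distinct.

27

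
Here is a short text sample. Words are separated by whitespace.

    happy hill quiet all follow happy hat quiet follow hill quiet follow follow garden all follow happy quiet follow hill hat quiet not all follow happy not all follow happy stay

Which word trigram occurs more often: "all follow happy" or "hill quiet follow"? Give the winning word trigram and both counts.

"all follow happy": 4 occurrences
"hill quiet follow": 1 occurrence

"all follow happy" (4 vs 1)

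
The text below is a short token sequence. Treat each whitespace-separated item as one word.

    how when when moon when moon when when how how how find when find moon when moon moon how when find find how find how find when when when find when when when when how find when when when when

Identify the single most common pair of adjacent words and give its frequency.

"when when", 10 times

Bigram frequencies (highest first):
  when when: 10
  how find: 4
  find when: 4
  when moon: 3
  moon when: 3
  when find: 3
  … (8 more, each ≤ 2)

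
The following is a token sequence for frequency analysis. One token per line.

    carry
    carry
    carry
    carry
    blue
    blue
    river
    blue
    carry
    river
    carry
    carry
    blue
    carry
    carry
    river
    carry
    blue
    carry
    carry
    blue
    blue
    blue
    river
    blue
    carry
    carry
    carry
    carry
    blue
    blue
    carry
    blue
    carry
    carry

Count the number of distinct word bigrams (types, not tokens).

35 tokens → 34 bigram windows in total.
Repeated bigrams (each contributes count−1 duplicates):
  carry carry: 10
  blue carry: 6
  carry blue: 6
  blue blue: 4
  blue river: 2
  carry river: 2
  river blue: 2
  river carry: 2
26 duplicate windows → 34 − 26 = 8 distinct.

8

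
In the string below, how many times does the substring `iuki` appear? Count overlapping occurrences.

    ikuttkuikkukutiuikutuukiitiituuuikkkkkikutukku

0

Sliding a length-4 window over the 46 characters (43 positions):
  (no match at any position)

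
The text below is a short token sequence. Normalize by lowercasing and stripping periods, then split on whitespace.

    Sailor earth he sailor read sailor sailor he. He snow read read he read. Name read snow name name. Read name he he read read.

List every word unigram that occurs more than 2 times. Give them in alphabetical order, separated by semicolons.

he; name; read; sailor

Unigram counts meeting the condition (more than 2 times):
  he: 6
  name: 4
  read: 8
  sailor: 4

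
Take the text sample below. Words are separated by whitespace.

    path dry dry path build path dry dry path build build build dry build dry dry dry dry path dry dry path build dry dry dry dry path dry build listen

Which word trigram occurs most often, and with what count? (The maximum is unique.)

"dry dry path", 5 times

Trigram frequencies (highest first):
  dry dry path: 5
  dry dry dry: 4
  path dry dry: 3
  dry path build: 3
  build dry dry: 2
  dry path dry: 2
  … (10 more, each ≤ 1)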